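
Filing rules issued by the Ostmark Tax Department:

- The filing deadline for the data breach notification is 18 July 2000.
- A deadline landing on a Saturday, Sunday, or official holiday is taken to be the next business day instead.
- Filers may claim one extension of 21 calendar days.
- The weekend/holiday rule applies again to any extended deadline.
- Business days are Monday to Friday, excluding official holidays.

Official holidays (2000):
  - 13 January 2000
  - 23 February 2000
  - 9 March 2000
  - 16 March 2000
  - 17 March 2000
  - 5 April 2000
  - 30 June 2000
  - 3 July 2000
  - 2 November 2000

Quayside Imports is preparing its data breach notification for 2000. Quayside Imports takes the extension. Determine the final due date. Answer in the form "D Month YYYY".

Start from the fixed due date, 18 July 2000.
18 July 2000 (Tuesday) is already a business day.
With the 21-day extension, 18 July 2000 becomes 8 August 2000.
8 August 2000 (Tuesday) is already a business day.
Deadline: 8 August 2000.

8 August 2000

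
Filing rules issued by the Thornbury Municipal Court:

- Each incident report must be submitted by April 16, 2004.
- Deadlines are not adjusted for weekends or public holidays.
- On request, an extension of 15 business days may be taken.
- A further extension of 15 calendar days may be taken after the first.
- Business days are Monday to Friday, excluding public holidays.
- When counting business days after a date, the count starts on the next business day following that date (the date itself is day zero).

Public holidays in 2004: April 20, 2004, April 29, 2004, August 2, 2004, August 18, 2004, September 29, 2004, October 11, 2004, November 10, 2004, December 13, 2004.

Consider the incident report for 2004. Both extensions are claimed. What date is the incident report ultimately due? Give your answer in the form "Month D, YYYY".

May 26, 2004

The statutory due date is April 16, 2004.
No adjustment is made for weekends or holidays, so April 16, 2004 stands.
Counting 15 further business days from April 16, 2004 reaches May 11, 2004.
May 11, 2004 is a Tuesday; no weekend or holiday adjustment applies.
With the 15-day extension, May 11, 2004 becomes May 26, 2004.
May 26, 2004 is a Wednesday; no weekend or holiday adjustment applies.
Final deadline: May 26, 2004.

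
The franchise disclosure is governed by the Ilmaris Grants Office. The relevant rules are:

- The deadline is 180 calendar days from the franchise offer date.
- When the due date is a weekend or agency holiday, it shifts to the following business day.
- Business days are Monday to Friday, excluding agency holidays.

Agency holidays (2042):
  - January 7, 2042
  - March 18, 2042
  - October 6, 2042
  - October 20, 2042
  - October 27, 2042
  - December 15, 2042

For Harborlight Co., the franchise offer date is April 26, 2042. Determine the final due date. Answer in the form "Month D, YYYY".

180 calendar days after April 26, 2042 is October 23, 2042.
October 23, 2042 (Thursday) is already a business day.
So the filing is due October 23, 2042.

October 23, 2042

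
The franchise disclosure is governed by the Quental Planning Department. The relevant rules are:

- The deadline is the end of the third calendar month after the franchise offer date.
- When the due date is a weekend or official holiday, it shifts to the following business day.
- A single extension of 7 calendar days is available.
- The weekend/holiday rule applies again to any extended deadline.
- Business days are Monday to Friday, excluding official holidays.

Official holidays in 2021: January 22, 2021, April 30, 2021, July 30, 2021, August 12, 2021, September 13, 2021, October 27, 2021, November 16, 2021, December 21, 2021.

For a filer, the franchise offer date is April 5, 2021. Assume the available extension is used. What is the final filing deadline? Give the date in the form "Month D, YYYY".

August 9, 2021

The third month after April 5, 2021 is July 2021, whose last day is July 31, 2021.
July 31, 2021 is a Saturday, so it moves to the next business day, August 2, 2021 (Monday).
Add the 7 calendar-day extension to August 2, 2021: August 9, 2021.
August 9, 2021 (Monday) is already a business day.
So the filing is due August 9, 2021.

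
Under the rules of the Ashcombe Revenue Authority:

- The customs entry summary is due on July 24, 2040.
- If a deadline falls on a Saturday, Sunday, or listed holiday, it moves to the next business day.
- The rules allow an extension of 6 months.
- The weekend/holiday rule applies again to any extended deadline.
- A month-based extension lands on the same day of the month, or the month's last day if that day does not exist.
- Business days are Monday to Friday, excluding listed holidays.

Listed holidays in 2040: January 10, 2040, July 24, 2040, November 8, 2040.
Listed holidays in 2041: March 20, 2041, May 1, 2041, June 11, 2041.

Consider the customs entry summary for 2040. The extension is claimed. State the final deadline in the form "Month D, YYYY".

Start from the fixed due date, July 24, 2040.
Because July 24, 2040 is a listed holiday, the deadline becomes July 25, 2040 (Wednesday).
Add 6 months to July 25, 2040: January 25, 2041.
January 25, 2041 falls on a Friday, which is a business day, so no adjustment is needed.
The final due date is January 25, 2041.

January 25, 2041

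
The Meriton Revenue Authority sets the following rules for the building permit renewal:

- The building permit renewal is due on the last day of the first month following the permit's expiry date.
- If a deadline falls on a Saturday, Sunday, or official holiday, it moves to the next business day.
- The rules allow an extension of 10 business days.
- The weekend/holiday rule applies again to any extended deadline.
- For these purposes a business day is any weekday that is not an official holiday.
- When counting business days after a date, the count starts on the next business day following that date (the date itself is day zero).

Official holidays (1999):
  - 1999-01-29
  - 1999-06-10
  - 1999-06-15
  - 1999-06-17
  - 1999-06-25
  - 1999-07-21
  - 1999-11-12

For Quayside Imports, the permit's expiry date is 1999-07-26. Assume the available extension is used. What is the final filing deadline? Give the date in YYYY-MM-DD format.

1999-09-14

1 month after 1999-07-26 falls in August 1999; the last day of that month is 1999-08-31.
1999-08-31 (Tuesday) is already a business day.
The 10-business-day extension runs from 1999-08-31 to 1999-09-14.
1999-09-14 is a Tuesday and not a listed holiday, so it stands.
So the filing is due 1999-09-14.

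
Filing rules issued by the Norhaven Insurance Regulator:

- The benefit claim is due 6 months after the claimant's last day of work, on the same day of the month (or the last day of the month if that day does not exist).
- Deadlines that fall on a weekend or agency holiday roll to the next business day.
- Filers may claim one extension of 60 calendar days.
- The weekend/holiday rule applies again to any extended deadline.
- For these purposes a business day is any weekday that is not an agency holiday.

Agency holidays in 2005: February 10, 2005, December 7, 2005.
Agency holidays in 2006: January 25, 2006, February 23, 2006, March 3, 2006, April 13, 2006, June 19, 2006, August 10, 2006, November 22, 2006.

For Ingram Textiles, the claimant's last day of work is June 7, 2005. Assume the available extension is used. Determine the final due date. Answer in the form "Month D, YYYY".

6 months from June 7, 2005 is December 7, 2005.
December 7, 2005 falls on a listed holiday. Rolling to the next business day gives December 8, 2005, a Thursday.
The 60-calendar-day extension moves the deadline from December 8, 2005 to February 6, 2006.
February 6, 2006 falls on a Monday, which is a business day, so no adjustment is needed.
So the filing is due February 6, 2006.

February 6, 2006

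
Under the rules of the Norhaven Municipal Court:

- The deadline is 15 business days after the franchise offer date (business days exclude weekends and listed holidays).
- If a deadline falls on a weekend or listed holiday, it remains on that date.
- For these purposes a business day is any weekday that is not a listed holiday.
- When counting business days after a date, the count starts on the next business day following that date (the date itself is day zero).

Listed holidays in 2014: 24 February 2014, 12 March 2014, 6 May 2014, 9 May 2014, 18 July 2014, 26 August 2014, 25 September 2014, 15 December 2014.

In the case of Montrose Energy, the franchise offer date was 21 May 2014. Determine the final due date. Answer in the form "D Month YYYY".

11 June 2014

Counting 15 business days after 21 May 2014 (skipping weekends and listed holidays) reaches 11 June 2014.
11 June 2014 is a Wednesday; no weekend or holiday adjustment applies.
Final deadline: 11 June 2014.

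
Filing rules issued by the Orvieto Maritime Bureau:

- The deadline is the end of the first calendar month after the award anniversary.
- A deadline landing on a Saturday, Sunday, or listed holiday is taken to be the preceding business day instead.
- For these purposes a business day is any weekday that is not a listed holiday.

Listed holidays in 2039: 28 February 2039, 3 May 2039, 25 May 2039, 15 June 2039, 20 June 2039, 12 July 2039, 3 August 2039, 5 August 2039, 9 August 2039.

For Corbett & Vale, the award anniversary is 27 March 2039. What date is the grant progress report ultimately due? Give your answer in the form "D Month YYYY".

29 April 2039

1 month after 27 March 2039 falls in April 2039; the last day of that month is 30 April 2039.
30 April 2039 is a Saturday, so it moves to the preceding business day, 29 April 2039 (Friday).
So the filing is due 29 April 2039.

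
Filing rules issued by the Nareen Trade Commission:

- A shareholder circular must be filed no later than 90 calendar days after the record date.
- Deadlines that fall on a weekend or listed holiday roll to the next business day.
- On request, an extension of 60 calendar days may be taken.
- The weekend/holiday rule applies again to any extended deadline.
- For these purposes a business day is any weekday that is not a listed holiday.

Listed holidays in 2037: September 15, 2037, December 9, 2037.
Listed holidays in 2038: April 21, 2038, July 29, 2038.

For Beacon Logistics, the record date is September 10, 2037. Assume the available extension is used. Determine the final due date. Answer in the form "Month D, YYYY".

Adding 90 calendar days to September 10, 2037 gives December 9, 2037.
Because December 9, 2037 is a listed holiday, the deadline becomes December 10, 2037 (Thursday).
With the 60-day extension, December 10, 2037 becomes February 8, 2038.
February 8, 2038 is a Monday and not a listed holiday, so it stands.
The final due date is February 8, 2038.

February 8, 2038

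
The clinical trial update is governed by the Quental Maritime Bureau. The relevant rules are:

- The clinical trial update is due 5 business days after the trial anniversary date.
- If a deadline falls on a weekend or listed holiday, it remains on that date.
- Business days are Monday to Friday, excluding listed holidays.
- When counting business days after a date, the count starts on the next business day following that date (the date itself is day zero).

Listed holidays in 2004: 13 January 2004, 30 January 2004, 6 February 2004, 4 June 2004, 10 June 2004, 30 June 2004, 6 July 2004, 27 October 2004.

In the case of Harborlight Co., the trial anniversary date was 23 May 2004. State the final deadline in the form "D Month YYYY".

28 May 2004

Counting 5 business days after 23 May 2004 (skipping weekends and listed holidays) reaches 28 May 2004.
28 May 2004 falls on a Friday. The rules make no weekend/holiday allowance, so it remains 28 May 2004.
The final due date is 28 May 2004.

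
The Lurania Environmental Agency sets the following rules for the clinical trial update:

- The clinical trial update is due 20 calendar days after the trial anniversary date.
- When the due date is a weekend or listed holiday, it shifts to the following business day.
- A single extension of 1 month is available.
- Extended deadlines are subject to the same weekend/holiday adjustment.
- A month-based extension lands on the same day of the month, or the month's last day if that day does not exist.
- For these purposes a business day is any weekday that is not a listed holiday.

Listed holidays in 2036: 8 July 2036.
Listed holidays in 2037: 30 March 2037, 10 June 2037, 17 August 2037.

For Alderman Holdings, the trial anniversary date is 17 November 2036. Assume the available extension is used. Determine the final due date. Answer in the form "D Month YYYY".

Trigger date 17 November 2036 + 20 calendar days = 7 December 2036.
7 December 2036 falls on a Sunday. Rolling to the next business day gives 8 December 2036, a Monday.
The 1 month extension carries 8 December 2036 to 8 January 2037.
8 January 2037 falls on a Thursday, which is a business day, so no adjustment is needed.
Deadline: 8 January 2037.

8 January 2037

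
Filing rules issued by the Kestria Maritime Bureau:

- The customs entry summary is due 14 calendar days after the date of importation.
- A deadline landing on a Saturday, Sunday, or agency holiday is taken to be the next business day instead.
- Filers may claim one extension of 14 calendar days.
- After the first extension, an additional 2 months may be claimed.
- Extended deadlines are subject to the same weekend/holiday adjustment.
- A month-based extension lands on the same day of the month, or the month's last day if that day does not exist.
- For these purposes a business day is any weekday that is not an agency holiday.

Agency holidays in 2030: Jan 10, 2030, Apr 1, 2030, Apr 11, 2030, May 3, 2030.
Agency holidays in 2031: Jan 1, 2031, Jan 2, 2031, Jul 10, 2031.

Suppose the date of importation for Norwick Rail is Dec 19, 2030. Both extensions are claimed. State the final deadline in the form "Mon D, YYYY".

Adding 14 calendar days to Dec 19, 2030 gives Jan 2, 2031.
Jan 2, 2031 is a listed holiday; the next business day is Jan 3, 2031 (Friday).
With the 14-day extension, Jan 3, 2031 becomes Jan 17, 2031.
Jan 17, 2031 is a Friday and not a listed holiday, so it stands.
The 2 months extension carries Jan 17, 2031 to Mar 17, 2031.
Mar 17, 2031 is a Monday and not a listed holiday, so it stands.
So the filing is due Mar 17, 2031.

Mar 17, 2031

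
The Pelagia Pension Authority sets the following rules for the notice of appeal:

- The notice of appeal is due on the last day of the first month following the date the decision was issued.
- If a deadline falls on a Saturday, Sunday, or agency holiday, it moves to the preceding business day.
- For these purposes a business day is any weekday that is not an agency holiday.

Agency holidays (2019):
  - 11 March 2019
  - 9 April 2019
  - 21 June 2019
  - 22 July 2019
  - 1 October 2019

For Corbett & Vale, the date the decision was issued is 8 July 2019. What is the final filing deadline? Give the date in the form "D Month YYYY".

1 month after 8 July 2019 is August 2019; that month ends on 31 August 2019.
31 August 2019 falls on a Saturday. Rolling to the preceding business day gives 30 August 2019, a Friday.
The final due date is 30 August 2019.

30 August 2019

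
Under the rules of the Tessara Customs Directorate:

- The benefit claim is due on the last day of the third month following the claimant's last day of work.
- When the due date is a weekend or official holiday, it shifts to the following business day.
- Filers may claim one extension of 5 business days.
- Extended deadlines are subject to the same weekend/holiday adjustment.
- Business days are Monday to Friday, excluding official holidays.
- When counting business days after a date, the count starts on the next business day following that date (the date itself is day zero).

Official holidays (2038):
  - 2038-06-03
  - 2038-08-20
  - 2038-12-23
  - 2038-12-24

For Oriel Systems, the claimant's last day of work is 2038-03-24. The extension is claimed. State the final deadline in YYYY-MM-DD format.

2038-07-07

3 months after 2038-03-24 falls in June 2038; the last day of that month is 2038-06-30.
2038-06-30 (Wednesday) is already a business day.
The 5-business-day extension runs from 2038-06-30 to 2038-07-07.
2038-07-07 falls on a Wednesday, which is a business day, so no adjustment is needed.
So the filing is due 2038-07-07.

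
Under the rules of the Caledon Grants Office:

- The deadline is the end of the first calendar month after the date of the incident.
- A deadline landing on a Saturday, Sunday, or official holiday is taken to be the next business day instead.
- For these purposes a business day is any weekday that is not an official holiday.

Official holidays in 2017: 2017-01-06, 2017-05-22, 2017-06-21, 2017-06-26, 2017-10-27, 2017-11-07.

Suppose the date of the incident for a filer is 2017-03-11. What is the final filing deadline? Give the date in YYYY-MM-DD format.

The first month after 2017-03-11 is April 2017, whose last day is 2017-04-30.
2017-04-30 falls on a Sunday. Rolling to the next business day gives 2017-05-01, a Monday.
Final deadline: 2017-05-01.

2017-05-01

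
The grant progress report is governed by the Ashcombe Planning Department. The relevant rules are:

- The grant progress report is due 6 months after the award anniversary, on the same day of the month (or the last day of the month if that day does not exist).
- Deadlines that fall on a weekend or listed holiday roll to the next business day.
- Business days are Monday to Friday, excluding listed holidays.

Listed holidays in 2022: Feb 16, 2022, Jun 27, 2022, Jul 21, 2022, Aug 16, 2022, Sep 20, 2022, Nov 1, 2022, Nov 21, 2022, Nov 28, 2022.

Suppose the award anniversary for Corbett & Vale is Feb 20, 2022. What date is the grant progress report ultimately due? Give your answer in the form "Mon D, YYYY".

Moving 6 months forward from Feb 20, 2022 on the corresponding day gives Aug 20, 2022.
Aug 20, 2022 is a Saturday, so it moves to the next business day, Aug 22, 2022 (Monday).
So the filing is due Aug 22, 2022.

Aug 22, 2022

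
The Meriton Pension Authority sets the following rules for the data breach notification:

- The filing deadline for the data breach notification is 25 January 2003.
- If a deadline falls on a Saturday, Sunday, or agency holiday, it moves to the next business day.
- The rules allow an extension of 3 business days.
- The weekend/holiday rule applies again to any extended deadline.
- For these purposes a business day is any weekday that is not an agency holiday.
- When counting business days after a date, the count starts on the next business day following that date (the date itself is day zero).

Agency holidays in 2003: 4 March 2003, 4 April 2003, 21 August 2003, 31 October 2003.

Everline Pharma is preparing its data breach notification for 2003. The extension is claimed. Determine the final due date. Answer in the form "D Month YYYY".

Start from the fixed due date, 25 January 2003.
Because 25 January 2003 is a Saturday, the deadline becomes 27 January 2003 (Monday).
Applying the 3-business-day extension: 3 business days after 27 January 2003 is 30 January 2003.
30 January 2003 (Thursday) is already a business day.
Final deadline: 30 January 2003.

30 January 2003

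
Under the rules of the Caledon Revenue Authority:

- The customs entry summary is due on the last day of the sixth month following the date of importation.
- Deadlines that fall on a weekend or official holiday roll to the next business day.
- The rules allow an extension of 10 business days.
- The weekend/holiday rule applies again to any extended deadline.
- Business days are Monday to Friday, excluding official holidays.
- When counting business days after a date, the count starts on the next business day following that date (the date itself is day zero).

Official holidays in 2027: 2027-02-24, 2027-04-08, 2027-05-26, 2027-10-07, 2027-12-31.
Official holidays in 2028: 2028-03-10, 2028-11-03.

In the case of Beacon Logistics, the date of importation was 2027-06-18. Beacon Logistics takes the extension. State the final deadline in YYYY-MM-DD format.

2028-01-17

6 months after 2027-06-18 falls in December 2027; the last day of that month is 2027-12-31.
2027-12-31 is a listed holiday; the next business day is 2028-01-03 (Monday).
Counting 10 further business days from 2028-01-03 reaches 2028-01-17.
2028-01-17 (Monday) is already a business day.
Final deadline: 2028-01-17.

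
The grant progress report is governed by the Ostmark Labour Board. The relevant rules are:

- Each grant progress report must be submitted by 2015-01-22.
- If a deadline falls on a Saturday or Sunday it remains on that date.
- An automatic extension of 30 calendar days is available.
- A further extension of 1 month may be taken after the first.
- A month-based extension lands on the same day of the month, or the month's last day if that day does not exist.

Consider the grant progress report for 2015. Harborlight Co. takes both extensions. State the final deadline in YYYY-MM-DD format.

The statutory due date is 2015-01-22.
2015-01-22 falls on a Thursday. The rules make no weekend/holiday allowance, so it remains 2015-01-22.
Applying the 30-calendar-day extension: 2015-01-22 + 30 days = 2015-02-21.
No adjustment is made for weekends or holidays, so 2015-02-21 stands.
Add 1 month to 2015-02-21: 2015-03-21.
No adjustment is made for weekends or holidays, so 2015-03-21 stands.
The final due date is 2015-03-21.

2015-03-21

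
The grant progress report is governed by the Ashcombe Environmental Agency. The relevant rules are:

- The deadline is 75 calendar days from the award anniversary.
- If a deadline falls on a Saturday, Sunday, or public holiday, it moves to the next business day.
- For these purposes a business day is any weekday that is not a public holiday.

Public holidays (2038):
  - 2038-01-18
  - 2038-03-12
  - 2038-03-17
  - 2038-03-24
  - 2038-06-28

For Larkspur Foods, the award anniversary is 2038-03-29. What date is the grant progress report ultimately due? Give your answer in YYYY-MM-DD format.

2038-06-14

75 calendar days after 2038-03-29 is 2038-06-12.
2038-06-12 falls on a Saturday. Rolling to the next business day gives 2038-06-14, a Monday.
So the filing is due 2038-06-14.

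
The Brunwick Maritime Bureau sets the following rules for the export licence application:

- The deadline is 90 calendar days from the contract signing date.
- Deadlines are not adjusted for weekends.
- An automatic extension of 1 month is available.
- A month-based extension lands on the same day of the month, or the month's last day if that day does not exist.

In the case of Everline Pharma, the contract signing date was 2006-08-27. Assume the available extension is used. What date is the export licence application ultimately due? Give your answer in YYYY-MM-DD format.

90 calendar days after 2006-08-27 is 2006-11-25.
No adjustment is made for weekends or holidays, so 2006-11-25 stands.
The 1 month extension carries 2006-11-25 to 2006-12-25.
2006-12-25 falls on a Monday. The rules make no weekend/holiday allowance, so it remains 2006-12-25.
Final deadline: 2006-12-25.

2006-12-25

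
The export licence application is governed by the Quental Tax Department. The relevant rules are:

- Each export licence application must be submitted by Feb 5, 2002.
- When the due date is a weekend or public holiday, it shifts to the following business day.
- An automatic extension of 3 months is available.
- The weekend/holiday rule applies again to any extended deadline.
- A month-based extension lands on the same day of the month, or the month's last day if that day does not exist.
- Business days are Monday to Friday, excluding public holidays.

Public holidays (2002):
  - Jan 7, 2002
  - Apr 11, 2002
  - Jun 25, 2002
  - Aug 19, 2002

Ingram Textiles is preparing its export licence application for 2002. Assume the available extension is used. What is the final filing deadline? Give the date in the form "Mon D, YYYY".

May 6, 2002

The statutory due date is Feb 5, 2002.
Feb 5, 2002 falls on a Tuesday, which is a business day, so no adjustment is needed.
Applying the 3 months extension: 3 months after Feb 5, 2002 is May 5, 2002.
May 5, 2002 is a Sunday, so it moves to the next business day, May 6, 2002 (Monday).
Deadline: May 6, 2002.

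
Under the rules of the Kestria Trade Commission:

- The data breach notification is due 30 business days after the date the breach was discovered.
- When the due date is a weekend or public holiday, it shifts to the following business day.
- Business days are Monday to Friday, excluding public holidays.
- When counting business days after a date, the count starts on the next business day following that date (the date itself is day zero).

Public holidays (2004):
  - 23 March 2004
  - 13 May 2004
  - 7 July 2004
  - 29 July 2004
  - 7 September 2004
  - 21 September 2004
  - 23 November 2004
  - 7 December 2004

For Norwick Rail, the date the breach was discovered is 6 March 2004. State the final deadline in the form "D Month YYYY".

30 business days after 6 March 2004, excluding weekends and holidays, is 19 April 2004.
19 April 2004 is a Monday and not a listed holiday, so it stands.
The final due date is 19 April 2004.

19 April 2004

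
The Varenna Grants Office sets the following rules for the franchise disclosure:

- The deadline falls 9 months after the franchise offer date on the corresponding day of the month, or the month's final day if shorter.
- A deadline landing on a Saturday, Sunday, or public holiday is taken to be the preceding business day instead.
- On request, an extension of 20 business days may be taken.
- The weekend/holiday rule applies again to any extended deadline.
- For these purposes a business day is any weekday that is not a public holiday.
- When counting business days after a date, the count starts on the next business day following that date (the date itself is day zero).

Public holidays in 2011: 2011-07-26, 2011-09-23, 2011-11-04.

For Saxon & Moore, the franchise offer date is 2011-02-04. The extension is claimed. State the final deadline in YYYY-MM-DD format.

Moving 9 months forward from 2011-02-04 on the corresponding day gives 2011-11-04.
Because 2011-11-04 is a listed holiday, the deadline becomes 2011-11-03 (Thursday).
The 20-business-day extension runs from 2011-11-03 to 2011-12-02.
2011-12-02 falls on a Friday, which is a business day, so no adjustment is needed.
The final due date is 2011-12-02.

2011-12-02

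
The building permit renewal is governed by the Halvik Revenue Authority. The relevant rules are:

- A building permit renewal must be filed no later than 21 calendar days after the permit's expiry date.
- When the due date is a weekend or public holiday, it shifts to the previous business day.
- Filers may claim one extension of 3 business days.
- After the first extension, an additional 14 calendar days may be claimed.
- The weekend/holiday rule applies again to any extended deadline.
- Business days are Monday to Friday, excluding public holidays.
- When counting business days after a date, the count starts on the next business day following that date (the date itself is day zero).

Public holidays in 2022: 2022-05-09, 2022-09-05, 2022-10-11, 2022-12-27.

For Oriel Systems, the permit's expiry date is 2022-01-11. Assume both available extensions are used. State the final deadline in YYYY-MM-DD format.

From 2022-01-11, 21 calendar days later is 2022-02-01.
2022-02-01 is a Tuesday and not a listed holiday, so it stands.
Counting 3 further business days from 2022-02-01 reaches 2022-02-04.
2022-02-04 is a Friday and not a listed holiday, so it stands.
Add the 14 calendar-day extension to 2022-02-04: 2022-02-18.
Since 2022-02-18 is a Friday and not a holiday, the date is unchanged.
Final deadline: 2022-02-18.

2022-02-18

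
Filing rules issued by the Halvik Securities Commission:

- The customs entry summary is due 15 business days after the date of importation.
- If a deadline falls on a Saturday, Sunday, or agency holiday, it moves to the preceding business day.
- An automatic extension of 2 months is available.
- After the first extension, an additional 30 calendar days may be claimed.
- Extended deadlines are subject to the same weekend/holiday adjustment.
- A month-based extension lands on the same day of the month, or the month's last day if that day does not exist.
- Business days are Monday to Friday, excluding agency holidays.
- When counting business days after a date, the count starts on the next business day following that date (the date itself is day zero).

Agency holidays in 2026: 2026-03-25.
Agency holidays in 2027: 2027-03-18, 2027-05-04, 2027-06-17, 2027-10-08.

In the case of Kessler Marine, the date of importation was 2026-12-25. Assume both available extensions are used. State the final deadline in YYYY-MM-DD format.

2027-04-14

15 business days after 2026-12-25, excluding weekends and holidays, is 2027-01-15.
2027-01-15 is a Friday and not a listed holiday, so it stands.
Applying the 2 months extension: 2 months after 2027-01-15 is 2027-03-15.
2027-03-15 (Monday) is already a business day.
Applying the 30-calendar-day extension: 2027-03-15 + 30 days = 2027-04-14.
Since 2027-04-14 is a Wednesday and not a holiday, the date is unchanged.
The final due date is 2027-04-14.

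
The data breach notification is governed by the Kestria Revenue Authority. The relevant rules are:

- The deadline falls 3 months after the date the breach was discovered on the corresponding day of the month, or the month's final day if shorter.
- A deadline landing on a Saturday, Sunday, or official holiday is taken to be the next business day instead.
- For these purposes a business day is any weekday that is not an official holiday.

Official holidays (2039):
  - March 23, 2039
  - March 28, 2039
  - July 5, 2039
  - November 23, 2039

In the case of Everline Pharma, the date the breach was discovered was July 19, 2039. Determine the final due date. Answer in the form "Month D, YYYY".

October 19, 2039

3 months from July 19, 2039 is October 19, 2039.
October 19, 2039 (Wednesday) is already a business day.
The final due date is October 19, 2039.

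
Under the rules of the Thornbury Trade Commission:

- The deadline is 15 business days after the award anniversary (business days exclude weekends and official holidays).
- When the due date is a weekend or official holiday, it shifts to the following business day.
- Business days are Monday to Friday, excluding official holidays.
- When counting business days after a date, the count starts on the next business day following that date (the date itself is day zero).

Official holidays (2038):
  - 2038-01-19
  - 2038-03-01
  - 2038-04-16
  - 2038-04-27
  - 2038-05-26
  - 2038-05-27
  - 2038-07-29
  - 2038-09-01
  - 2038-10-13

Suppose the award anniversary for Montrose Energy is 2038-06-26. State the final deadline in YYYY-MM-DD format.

2038-07-16

Counting 15 business days after 2038-06-26 (skipping weekends and listed holidays) reaches 2038-07-16.
2038-07-16 is a Friday and not a listed holiday, so it stands.
So the filing is due 2038-07-16.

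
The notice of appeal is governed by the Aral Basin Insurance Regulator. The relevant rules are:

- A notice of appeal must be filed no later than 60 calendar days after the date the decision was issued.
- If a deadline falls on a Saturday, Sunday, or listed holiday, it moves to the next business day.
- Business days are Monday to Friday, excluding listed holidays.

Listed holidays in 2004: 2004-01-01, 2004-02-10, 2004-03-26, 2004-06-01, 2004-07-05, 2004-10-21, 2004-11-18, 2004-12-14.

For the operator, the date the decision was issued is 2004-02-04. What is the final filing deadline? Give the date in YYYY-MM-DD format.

Trigger date 2004-02-04 + 60 calendar days = 2004-04-04.
2004-04-04 is a Sunday, so it moves to the next business day, 2004-04-05 (Monday).
Final deadline: 2004-04-05.

2004-04-05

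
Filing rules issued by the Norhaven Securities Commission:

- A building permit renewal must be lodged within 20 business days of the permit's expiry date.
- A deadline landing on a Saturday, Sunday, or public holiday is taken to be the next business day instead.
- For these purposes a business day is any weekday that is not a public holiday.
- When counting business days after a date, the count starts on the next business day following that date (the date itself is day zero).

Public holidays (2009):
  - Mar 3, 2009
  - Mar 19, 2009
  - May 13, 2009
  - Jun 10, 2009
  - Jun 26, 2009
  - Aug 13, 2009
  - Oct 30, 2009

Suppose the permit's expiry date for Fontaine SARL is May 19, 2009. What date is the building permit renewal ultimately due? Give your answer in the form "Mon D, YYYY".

20 business days after May 19, 2009, excluding weekends and holidays, is Jun 17, 2009.
Jun 17, 2009 falls on a Wednesday, which is a business day, so no adjustment is needed.
The final due date is Jun 17, 2009.

Jun 17, 2009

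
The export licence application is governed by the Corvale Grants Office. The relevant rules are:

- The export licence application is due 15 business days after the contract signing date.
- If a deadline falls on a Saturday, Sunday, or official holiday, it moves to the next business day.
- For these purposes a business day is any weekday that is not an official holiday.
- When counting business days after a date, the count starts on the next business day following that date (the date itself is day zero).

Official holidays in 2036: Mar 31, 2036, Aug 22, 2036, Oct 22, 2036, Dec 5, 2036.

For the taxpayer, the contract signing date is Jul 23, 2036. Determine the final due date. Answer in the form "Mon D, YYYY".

Aug 13, 2036

15 business days after Jul 23, 2036, excluding weekends and holidays, is Aug 13, 2036.
Aug 13, 2036 is a Wednesday and not a listed holiday, so it stands.
Final deadline: Aug 13, 2036.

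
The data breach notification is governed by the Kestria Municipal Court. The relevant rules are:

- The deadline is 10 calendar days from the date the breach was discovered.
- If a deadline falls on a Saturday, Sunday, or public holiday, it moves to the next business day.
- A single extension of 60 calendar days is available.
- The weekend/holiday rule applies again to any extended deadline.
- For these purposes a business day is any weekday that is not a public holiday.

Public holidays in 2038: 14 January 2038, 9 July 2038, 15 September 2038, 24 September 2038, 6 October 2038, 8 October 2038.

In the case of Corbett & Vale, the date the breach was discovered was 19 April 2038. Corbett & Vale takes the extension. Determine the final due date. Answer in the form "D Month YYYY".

10 calendar days after 19 April 2038 is 29 April 2038.
Since 29 April 2038 is a Thursday and not a holiday, the date is unchanged.
Applying the 60-calendar-day extension: 29 April 2038 + 60 days = 28 June 2038.
28 June 2038 is a Monday and not a listed holiday, so it stands.
Final deadline: 28 June 2038.

28 June 2038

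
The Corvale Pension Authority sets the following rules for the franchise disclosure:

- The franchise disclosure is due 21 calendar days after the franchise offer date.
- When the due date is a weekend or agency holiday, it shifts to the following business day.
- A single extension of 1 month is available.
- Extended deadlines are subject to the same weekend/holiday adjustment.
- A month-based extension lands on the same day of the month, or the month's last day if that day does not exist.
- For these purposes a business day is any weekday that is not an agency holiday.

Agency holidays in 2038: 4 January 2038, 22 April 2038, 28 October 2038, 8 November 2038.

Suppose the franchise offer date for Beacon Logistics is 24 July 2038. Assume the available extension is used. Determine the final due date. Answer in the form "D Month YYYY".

21 calendar days after 24 July 2038 is 14 August 2038.
14 August 2038 falls on a Saturday. Rolling to the next business day gives 16 August 2038, a Monday.
Add 1 month to 16 August 2038: 16 September 2038.
16 September 2038 is a Thursday and not a listed holiday, so it stands.
So the filing is due 16 September 2038.

16 September 2038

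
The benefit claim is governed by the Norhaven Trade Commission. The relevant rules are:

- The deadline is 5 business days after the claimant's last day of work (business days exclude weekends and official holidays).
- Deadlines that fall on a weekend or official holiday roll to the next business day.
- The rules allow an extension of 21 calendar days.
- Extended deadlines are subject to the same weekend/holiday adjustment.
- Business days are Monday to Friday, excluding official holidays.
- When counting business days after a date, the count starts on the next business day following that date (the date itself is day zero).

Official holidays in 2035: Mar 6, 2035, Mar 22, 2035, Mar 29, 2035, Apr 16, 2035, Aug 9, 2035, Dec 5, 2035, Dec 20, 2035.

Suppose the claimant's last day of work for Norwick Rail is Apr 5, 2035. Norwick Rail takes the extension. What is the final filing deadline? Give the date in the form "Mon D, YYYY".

May 3, 2035

Counting 5 business days after Apr 5, 2035 (skipping weekends and listed holidays) reaches Apr 12, 2035.
Apr 12, 2035 (Thursday) is already a business day.
Applying the 21-calendar-day extension: Apr 12, 2035 + 21 days = May 3, 2035.
Since May 3, 2035 is a Thursday and not a holiday, the date is unchanged.
Final deadline: May 3, 2035.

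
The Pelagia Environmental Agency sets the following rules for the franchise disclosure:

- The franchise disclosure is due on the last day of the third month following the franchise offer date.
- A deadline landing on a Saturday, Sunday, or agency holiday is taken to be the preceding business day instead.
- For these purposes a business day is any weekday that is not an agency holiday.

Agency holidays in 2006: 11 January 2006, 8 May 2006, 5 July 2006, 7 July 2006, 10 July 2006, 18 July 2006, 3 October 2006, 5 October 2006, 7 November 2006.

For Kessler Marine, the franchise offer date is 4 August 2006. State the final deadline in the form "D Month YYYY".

3 months after 4 August 2006 falls in November 2006; the last day of that month is 30 November 2006.
30 November 2006 (Thursday) is already a business day.
So the filing is due 30 November 2006.

30 November 2006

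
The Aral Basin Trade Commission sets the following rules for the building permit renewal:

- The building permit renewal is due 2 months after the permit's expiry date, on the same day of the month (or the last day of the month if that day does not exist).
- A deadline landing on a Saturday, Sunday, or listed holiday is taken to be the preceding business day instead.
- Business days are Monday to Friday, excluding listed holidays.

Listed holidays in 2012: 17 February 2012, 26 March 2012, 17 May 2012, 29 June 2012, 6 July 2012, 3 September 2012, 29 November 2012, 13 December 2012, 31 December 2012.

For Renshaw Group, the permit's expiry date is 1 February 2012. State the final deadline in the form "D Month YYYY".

30 March 2012

Moving 2 months forward from 1 February 2012 on the corresponding day gives 1 April 2012.
1 April 2012 is a Sunday; the preceding business day is 30 March 2012 (Friday).
Deadline: 30 March 2012.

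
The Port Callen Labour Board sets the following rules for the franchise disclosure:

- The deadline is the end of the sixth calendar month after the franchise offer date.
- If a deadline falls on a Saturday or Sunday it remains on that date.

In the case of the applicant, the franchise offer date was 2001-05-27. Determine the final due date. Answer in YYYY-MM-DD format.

2001-11-30

6 months after 2001-05-27 falls in November 2001; the last day of that month is 2001-11-30.
2001-11-30 falls on a Friday. The rules make no weekend/holiday allowance, so it remains 2001-11-30.
Deadline: 2001-11-30.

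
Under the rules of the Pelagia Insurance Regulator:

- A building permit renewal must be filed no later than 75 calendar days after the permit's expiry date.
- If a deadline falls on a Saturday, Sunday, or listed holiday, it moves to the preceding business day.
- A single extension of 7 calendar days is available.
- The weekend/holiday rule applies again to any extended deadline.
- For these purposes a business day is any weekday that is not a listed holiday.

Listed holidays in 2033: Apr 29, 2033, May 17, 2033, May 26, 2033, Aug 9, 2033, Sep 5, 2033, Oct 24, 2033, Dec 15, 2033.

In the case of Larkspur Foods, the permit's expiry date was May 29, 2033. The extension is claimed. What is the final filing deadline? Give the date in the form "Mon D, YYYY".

Aug 19, 2033

75 calendar days after May 29, 2033 is Aug 12, 2033.
Aug 12, 2033 is a Friday and not a listed holiday, so it stands.
The 7-calendar-day extension moves the deadline from Aug 12, 2033 to Aug 19, 2033.
Since Aug 19, 2033 is a Friday and not a holiday, the date is unchanged.
The final due date is Aug 19, 2033.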